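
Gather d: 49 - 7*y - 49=-7*y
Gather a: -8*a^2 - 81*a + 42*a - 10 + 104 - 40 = -8*a^2 - 39*a + 54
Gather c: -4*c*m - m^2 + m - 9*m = -4*c*m - m^2 - 8*m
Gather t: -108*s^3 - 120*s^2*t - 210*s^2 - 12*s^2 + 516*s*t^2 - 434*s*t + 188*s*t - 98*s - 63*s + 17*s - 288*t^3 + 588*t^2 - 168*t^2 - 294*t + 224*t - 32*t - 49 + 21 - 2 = -108*s^3 - 222*s^2 - 144*s - 288*t^3 + t^2*(516*s + 420) + t*(-120*s^2 - 246*s - 102) - 30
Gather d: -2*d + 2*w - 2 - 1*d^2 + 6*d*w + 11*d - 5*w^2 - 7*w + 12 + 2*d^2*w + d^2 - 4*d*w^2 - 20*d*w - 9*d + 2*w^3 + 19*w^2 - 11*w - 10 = 2*d^2*w + d*(-4*w^2 - 14*w) + 2*w^3 + 14*w^2 - 16*w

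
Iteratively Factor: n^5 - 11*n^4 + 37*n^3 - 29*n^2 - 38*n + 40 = (n - 2)*(n^4 - 9*n^3 + 19*n^2 + 9*n - 20) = (n - 2)*(n + 1)*(n^3 - 10*n^2 + 29*n - 20) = (n - 4)*(n - 2)*(n + 1)*(n^2 - 6*n + 5) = (n - 4)*(n - 2)*(n - 1)*(n + 1)*(n - 5)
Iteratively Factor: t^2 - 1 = (t - 1)*(t + 1)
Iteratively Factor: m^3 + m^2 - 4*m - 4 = (m + 2)*(m^2 - m - 2) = (m - 2)*(m + 2)*(m + 1)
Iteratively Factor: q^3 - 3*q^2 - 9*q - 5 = (q + 1)*(q^2 - 4*q - 5) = (q - 5)*(q + 1)*(q + 1)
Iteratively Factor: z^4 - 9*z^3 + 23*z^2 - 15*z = (z)*(z^3 - 9*z^2 + 23*z - 15) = z*(z - 3)*(z^2 - 6*z + 5) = z*(z - 5)*(z - 3)*(z - 1)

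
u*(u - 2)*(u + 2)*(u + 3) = u^4 + 3*u^3 - 4*u^2 - 12*u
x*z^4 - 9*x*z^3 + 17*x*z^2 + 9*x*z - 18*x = (z - 6)*(z - 3)*(z - 1)*(x*z + x)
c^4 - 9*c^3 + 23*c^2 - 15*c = c*(c - 5)*(c - 3)*(c - 1)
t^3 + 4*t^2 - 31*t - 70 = (t - 5)*(t + 2)*(t + 7)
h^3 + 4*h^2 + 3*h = h*(h + 1)*(h + 3)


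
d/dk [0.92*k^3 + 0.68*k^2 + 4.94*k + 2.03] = 2.76*k^2 + 1.36*k + 4.94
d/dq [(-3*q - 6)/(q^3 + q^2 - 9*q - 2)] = 3*(-q^3 - q^2 + 9*q + (q + 2)*(3*q^2 + 2*q - 9) + 2)/(q^3 + q^2 - 9*q - 2)^2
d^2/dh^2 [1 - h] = 0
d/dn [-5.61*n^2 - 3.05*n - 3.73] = -11.22*n - 3.05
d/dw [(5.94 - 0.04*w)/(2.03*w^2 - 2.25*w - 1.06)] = (0.0812*w^2 - 24.1164*w + 13.4074)/(4.1209*w^4 - 9.135*w^3 + 0.758900000000001*w^2 + 4.77*w + 1.1236)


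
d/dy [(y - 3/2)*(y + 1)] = 2*y - 1/2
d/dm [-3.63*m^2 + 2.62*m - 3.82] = 2.62 - 7.26*m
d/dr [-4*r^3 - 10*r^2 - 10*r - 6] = -12*r^2 - 20*r - 10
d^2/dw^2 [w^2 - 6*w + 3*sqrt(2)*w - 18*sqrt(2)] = 2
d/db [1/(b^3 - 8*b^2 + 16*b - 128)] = (-3*b^2 + 16*b - 16)/(b^3 - 8*b^2 + 16*b - 128)^2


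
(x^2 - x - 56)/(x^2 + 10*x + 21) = (x - 8)/(x + 3)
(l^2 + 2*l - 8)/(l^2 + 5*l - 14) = (l + 4)/(l + 7)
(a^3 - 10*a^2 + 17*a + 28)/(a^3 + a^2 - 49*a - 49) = (a - 4)/(a + 7)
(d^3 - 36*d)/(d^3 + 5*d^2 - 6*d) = (d - 6)/(d - 1)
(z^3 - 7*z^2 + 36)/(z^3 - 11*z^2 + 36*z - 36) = (z + 2)/(z - 2)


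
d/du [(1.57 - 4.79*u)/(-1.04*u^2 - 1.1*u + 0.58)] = (-4.9816*u^2 + 3.2656*u - 1.0512)/(1.0816*u^4 + 2.288*u^3 + 0.00360000000000027*u^2 - 1.276*u + 0.3364)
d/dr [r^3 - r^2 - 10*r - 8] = 3*r^2 - 2*r - 10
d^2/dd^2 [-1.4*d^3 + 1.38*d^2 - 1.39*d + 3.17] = 2.76 - 8.4*d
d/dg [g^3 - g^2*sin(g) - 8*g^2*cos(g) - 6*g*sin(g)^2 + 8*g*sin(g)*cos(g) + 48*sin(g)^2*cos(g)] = 8*g^2*sin(g) - g^2*cos(g) + 3*g^2 - 2*g*sin(g) - 6*g*sin(2*g) - 16*g*cos(g) + 8*g*cos(2*g) - 12*sin(g) + 4*sin(2*g) + 36*sin(3*g) + 3*cos(2*g) - 3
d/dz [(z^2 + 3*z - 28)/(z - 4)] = 1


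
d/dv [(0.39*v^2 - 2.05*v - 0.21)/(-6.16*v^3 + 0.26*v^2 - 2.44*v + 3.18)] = (2.4024*v^4 - 25.256*v^3 - 4.2994*v^2 + 2.5896*v - 7.0314)/(37.9456*v^6 - 3.2032*v^5 + 30.1284*v^4 - 40.4464*v^3 + 7.6072*v^2 - 15.5184*v + 10.1124)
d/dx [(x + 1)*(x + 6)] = 2*x + 7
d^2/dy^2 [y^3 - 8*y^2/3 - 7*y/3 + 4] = 6*y - 16/3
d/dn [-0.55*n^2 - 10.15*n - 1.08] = -1.1*n - 10.15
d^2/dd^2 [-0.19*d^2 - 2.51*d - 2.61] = -0.380000000000000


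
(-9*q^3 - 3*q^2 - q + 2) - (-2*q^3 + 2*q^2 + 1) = -7*q^3 - 5*q^2 - q + 1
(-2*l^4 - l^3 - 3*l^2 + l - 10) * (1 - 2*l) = 4*l^5 + 5*l^3 - 5*l^2 + 21*l - 10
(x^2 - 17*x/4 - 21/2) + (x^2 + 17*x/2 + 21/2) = 2*x^2 + 17*x/4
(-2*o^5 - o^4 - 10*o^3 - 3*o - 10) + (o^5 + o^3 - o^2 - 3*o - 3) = -o^5 - o^4 - 9*o^3 - o^2 - 6*o - 13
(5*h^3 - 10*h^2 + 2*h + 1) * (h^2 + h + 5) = 5*h^5 - 5*h^4 + 17*h^3 - 47*h^2 + 11*h + 5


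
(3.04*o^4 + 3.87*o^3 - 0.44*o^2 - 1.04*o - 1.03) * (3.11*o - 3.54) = 9.4544*o^5 + 1.2741*o^4 - 15.0682*o^3 - 1.6768*o^2 + 0.4783*o + 3.6462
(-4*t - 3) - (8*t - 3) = -12*t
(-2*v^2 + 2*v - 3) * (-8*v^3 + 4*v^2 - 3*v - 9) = 16*v^5 - 24*v^4 + 38*v^3 - 9*v + 27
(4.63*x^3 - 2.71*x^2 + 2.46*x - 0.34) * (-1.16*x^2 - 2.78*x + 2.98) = -5.3708*x^5 - 9.7278*x^4 + 18.4776*x^3 - 14.5202*x^2 + 8.276*x - 1.0132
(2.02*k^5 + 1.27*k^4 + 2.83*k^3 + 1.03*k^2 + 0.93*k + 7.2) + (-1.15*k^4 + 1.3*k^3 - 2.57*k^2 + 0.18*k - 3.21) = 2.02*k^5 + 0.12*k^4 + 4.13*k^3 - 1.54*k^2 + 1.11*k + 3.99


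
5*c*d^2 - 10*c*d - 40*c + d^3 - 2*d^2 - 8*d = (5*c + d)*(d - 4)*(d + 2)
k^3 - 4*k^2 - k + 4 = (k - 4)*(k - 1)*(k + 1)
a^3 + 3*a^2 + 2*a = a*(a + 1)*(a + 2)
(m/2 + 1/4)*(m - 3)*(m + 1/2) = m^3/2 - m^2 - 11*m/8 - 3/8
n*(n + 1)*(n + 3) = n^3 + 4*n^2 + 3*n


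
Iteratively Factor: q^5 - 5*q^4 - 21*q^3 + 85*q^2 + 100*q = (q + 1)*(q^4 - 6*q^3 - 15*q^2 + 100*q) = (q + 1)*(q + 4)*(q^3 - 10*q^2 + 25*q) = q*(q + 1)*(q + 4)*(q^2 - 10*q + 25) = q*(q - 5)*(q + 1)*(q + 4)*(q - 5)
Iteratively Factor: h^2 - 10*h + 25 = (h - 5)*(h - 5)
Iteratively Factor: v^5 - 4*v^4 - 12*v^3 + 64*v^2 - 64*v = (v - 2)*(v^4 - 2*v^3 - 16*v^2 + 32*v) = (v - 4)*(v - 2)*(v^3 + 2*v^2 - 8*v) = (v - 4)*(v - 2)*(v + 4)*(v^2 - 2*v) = v*(v - 4)*(v - 2)*(v + 4)*(v - 2)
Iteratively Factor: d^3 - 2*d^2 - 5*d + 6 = (d + 2)*(d^2 - 4*d + 3) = (d - 1)*(d + 2)*(d - 3)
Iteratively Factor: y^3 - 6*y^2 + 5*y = (y - 5)*(y^2 - y) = (y - 5)*(y - 1)*(y)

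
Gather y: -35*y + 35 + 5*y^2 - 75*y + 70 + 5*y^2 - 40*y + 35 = 10*y^2 - 150*y + 140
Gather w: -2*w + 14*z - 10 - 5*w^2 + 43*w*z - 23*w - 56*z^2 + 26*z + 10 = -5*w^2 + w*(43*z - 25) - 56*z^2 + 40*z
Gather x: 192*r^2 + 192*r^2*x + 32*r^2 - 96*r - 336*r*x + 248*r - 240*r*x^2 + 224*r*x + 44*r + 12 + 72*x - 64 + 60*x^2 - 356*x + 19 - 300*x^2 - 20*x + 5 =224*r^2 + 196*r + x^2*(-240*r - 240) + x*(192*r^2 - 112*r - 304) - 28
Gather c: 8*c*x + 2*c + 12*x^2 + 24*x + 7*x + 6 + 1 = c*(8*x + 2) + 12*x^2 + 31*x + 7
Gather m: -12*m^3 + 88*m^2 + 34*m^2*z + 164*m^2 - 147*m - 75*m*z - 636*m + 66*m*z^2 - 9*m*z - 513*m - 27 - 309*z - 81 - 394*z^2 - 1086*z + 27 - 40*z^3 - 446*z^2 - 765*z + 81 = -12*m^3 + m^2*(34*z + 252) + m*(66*z^2 - 84*z - 1296) - 40*z^3 - 840*z^2 - 2160*z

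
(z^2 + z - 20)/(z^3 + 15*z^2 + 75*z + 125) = (z - 4)/(z^2 + 10*z + 25)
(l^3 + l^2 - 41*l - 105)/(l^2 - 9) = (l^2 - 2*l - 35)/(l - 3)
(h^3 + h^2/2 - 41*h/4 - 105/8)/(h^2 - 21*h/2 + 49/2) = (h^2 + 4*h + 15/4)/(h - 7)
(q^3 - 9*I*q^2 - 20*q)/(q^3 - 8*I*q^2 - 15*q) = (q - 4*I)/(q - 3*I)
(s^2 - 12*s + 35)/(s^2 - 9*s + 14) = (s - 5)/(s - 2)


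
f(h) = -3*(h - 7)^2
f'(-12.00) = 114.00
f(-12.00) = -1083.00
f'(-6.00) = 78.00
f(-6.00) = -507.00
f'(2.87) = 24.78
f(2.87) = -51.17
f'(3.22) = 22.68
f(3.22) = -42.87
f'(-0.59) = 45.54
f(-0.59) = -172.82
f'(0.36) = 39.84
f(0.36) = -132.27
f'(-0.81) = 46.86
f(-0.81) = -182.99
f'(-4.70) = 70.20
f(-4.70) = -410.67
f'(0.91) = 36.54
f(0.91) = -111.26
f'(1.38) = 33.72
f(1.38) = -94.75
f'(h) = 42 - 6*h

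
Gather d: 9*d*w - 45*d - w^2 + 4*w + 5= d*(9*w - 45) - w^2 + 4*w + 5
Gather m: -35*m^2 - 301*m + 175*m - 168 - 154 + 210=-35*m^2 - 126*m - 112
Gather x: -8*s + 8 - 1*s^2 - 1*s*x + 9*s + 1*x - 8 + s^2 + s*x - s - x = 0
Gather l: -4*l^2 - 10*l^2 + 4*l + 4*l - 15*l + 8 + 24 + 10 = -14*l^2 - 7*l + 42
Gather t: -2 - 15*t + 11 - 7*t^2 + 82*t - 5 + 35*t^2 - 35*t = 28*t^2 + 32*t + 4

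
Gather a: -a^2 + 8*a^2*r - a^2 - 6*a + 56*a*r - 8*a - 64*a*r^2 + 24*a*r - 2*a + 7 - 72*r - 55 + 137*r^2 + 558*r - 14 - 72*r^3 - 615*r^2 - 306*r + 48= a^2*(8*r - 2) + a*(-64*r^2 + 80*r - 16) - 72*r^3 - 478*r^2 + 180*r - 14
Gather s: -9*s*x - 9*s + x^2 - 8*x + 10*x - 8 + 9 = s*(-9*x - 9) + x^2 + 2*x + 1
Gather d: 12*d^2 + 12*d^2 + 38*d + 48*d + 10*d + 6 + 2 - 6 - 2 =24*d^2 + 96*d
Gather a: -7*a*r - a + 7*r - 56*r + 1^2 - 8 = a*(-7*r - 1) - 49*r - 7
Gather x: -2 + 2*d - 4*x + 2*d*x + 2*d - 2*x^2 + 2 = 4*d - 2*x^2 + x*(2*d - 4)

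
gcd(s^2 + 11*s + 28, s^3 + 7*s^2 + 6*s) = 1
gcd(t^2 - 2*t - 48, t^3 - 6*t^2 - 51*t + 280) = t - 8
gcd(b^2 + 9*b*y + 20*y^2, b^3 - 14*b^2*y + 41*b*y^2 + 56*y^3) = 1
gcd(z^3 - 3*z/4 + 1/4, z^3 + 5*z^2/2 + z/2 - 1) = z^2 + z/2 - 1/2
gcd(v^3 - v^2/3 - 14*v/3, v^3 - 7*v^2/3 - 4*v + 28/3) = v^2 - v/3 - 14/3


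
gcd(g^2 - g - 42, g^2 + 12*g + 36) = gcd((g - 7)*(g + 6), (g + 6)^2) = g + 6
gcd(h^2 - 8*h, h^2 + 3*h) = h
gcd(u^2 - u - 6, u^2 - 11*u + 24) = u - 3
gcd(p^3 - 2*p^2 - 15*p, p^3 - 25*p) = p^2 - 5*p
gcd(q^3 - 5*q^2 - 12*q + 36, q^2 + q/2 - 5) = q - 2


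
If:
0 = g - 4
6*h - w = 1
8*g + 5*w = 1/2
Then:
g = 4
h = -53/60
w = -63/10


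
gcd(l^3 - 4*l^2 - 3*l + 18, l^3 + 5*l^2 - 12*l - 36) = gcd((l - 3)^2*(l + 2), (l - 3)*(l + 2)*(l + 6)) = l^2 - l - 6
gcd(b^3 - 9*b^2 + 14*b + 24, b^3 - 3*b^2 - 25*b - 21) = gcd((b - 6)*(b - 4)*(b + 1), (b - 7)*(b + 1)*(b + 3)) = b + 1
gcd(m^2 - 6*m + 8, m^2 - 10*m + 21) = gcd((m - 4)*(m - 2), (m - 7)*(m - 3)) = 1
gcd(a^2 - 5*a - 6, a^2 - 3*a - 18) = a - 6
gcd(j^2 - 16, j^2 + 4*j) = j + 4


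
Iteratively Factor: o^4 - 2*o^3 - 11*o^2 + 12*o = (o - 1)*(o^3 - o^2 - 12*o) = (o - 1)*(o + 3)*(o^2 - 4*o) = (o - 4)*(o - 1)*(o + 3)*(o)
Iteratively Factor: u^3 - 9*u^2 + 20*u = (u)*(u^2 - 9*u + 20) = u*(u - 5)*(u - 4)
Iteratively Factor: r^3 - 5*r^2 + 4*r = (r - 1)*(r^2 - 4*r) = r*(r - 1)*(r - 4)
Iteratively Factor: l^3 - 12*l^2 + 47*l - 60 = (l - 3)*(l^2 - 9*l + 20) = (l - 4)*(l - 3)*(l - 5)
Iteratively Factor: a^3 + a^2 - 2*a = (a + 2)*(a^2 - a) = (a - 1)*(a + 2)*(a)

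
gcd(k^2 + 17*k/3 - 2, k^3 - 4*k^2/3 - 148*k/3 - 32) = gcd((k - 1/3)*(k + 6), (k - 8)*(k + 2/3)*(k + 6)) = k + 6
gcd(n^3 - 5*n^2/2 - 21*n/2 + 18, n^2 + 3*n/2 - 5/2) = 1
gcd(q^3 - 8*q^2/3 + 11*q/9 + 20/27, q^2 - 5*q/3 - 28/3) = 1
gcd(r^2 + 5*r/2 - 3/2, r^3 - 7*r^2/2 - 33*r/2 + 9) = r^2 + 5*r/2 - 3/2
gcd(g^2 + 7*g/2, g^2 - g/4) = g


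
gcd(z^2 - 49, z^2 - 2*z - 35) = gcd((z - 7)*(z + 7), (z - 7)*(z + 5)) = z - 7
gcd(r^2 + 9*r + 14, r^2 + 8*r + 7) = r + 7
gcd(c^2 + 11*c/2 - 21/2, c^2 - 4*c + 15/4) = c - 3/2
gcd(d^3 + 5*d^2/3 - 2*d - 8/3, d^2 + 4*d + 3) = d + 1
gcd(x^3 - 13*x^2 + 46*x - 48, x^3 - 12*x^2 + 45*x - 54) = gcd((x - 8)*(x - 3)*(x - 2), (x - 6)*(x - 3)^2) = x - 3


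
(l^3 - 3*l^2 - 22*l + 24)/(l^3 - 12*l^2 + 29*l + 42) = (l^2 + 3*l - 4)/(l^2 - 6*l - 7)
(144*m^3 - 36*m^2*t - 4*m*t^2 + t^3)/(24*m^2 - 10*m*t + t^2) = 6*m + t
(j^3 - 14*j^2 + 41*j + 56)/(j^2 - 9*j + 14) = (j^2 - 7*j - 8)/(j - 2)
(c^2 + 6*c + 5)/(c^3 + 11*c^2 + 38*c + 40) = (c + 1)/(c^2 + 6*c + 8)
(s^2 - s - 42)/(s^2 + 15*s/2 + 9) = 2*(s - 7)/(2*s + 3)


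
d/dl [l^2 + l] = 2*l + 1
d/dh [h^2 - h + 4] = 2*h - 1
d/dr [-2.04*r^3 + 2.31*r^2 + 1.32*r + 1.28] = -6.12*r^2 + 4.62*r + 1.32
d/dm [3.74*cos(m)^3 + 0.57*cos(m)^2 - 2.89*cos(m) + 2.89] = (-11.22*cos(m)^2 - 1.14*cos(m) + 2.89)*sin(m)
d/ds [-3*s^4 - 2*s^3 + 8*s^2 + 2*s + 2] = -12*s^3 - 6*s^2 + 16*s + 2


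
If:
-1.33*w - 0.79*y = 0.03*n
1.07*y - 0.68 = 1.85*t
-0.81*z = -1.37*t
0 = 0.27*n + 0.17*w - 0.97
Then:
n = 0.387815491379739*z + 3.88545065737367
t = 0.591240875912409*z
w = -0.61594225101488*z - 0.465127514652305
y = 1.02223889760557*z + 0.635514018691589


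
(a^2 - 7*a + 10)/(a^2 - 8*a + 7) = (a^2 - 7*a + 10)/(a^2 - 8*a + 7)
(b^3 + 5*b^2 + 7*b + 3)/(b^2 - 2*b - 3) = (b^2 + 4*b + 3)/(b - 3)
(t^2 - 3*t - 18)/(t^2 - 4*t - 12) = (t + 3)/(t + 2)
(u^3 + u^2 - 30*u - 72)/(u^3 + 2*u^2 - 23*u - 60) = (u - 6)/(u - 5)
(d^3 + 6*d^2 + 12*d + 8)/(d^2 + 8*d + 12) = (d^2 + 4*d + 4)/(d + 6)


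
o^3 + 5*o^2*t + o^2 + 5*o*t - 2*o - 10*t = (o - 1)*(o + 2)*(o + 5*t)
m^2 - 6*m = m*(m - 6)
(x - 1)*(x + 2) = x^2 + x - 2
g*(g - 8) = g^2 - 8*g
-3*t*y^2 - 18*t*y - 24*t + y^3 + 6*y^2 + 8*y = (-3*t + y)*(y + 2)*(y + 4)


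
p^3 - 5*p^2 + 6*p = p*(p - 3)*(p - 2)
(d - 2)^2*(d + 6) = d^3 + 2*d^2 - 20*d + 24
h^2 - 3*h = h*(h - 3)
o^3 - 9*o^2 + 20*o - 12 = (o - 6)*(o - 2)*(o - 1)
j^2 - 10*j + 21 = (j - 7)*(j - 3)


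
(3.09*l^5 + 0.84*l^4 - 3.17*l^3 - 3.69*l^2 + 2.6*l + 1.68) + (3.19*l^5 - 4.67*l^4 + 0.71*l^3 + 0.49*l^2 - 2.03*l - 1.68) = 6.28*l^5 - 3.83*l^4 - 2.46*l^3 - 3.2*l^2 + 0.57*l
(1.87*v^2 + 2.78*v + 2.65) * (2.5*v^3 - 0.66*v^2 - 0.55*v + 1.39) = 4.675*v^5 + 5.7158*v^4 + 3.7617*v^3 - 0.6787*v^2 + 2.4067*v + 3.6835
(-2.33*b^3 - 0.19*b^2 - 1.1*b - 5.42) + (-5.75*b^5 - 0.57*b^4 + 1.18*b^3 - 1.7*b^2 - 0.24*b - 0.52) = -5.75*b^5 - 0.57*b^4 - 1.15*b^3 - 1.89*b^2 - 1.34*b - 5.94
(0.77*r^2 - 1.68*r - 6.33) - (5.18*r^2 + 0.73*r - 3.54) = -4.41*r^2 - 2.41*r - 2.79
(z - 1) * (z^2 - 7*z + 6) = z^3 - 8*z^2 + 13*z - 6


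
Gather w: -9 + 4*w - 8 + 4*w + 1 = 8*w - 16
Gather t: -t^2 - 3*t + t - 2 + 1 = -t^2 - 2*t - 1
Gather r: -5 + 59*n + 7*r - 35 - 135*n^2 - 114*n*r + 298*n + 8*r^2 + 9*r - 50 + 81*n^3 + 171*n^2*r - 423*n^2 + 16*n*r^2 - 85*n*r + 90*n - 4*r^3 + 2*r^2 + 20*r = 81*n^3 - 558*n^2 + 447*n - 4*r^3 + r^2*(16*n + 10) + r*(171*n^2 - 199*n + 36) - 90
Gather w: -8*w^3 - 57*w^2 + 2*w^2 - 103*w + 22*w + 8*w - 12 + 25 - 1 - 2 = -8*w^3 - 55*w^2 - 73*w + 10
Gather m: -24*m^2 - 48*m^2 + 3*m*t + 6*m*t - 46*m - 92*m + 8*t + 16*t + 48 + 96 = -72*m^2 + m*(9*t - 138) + 24*t + 144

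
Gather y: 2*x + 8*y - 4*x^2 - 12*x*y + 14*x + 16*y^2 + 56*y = -4*x^2 + 16*x + 16*y^2 + y*(64 - 12*x)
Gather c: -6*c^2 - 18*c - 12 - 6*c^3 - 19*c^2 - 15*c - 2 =-6*c^3 - 25*c^2 - 33*c - 14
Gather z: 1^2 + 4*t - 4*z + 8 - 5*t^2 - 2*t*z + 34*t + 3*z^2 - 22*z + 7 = -5*t^2 + 38*t + 3*z^2 + z*(-2*t - 26) + 16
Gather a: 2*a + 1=2*a + 1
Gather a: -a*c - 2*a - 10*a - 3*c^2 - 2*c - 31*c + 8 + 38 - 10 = a*(-c - 12) - 3*c^2 - 33*c + 36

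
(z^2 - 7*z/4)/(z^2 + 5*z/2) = (4*z - 7)/(2*(2*z + 5))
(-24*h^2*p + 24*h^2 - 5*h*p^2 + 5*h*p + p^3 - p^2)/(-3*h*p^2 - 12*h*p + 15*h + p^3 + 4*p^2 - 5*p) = (-24*h^2 - 5*h*p + p^2)/(-3*h*p - 15*h + p^2 + 5*p)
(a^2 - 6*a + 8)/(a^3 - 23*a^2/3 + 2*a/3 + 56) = 3*(a - 2)/(3*a^2 - 11*a - 42)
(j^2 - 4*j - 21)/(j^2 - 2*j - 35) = (j + 3)/(j + 5)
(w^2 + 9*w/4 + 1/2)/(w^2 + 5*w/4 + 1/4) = (w + 2)/(w + 1)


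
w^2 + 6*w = w*(w + 6)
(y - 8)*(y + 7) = y^2 - y - 56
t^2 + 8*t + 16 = (t + 4)^2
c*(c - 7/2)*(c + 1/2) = c^3 - 3*c^2 - 7*c/4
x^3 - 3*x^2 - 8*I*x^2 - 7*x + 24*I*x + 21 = (x - 3)*(x - 7*I)*(x - I)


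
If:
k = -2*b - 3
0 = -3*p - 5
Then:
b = -k/2 - 3/2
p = -5/3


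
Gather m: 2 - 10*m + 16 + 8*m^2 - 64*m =8*m^2 - 74*m + 18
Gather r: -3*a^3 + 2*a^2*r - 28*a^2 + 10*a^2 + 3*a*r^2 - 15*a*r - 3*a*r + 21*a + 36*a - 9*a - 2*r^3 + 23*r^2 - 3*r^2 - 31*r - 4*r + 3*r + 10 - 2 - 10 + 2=-3*a^3 - 18*a^2 + 48*a - 2*r^3 + r^2*(3*a + 20) + r*(2*a^2 - 18*a - 32)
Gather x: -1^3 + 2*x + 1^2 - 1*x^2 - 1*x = -x^2 + x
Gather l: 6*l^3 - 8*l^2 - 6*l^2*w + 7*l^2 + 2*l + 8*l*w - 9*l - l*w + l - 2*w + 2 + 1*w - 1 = 6*l^3 + l^2*(-6*w - 1) + l*(7*w - 6) - w + 1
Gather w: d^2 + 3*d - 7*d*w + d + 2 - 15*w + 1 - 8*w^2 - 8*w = d^2 + 4*d - 8*w^2 + w*(-7*d - 23) + 3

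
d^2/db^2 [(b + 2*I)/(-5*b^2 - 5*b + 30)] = 2*(-(b + 2*I)*(2*b + 1)^2 + (3*b + 1 + 2*I)*(b^2 + b - 6))/(5*(b^2 + b - 6)^3)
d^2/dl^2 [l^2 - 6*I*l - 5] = 2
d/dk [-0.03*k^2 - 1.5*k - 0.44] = -0.06*k - 1.5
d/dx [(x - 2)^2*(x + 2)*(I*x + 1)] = 4*I*x^3 + x^2*(3 - 6*I) + x*(-4 - 8*I) - 4 + 8*I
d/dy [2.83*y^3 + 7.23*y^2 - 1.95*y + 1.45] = 8.49*y^2 + 14.46*y - 1.95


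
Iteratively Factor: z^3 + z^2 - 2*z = (z - 1)*(z^2 + 2*z) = (z - 1)*(z + 2)*(z)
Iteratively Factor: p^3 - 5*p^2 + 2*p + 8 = (p - 4)*(p^2 - p - 2) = (p - 4)*(p - 2)*(p + 1)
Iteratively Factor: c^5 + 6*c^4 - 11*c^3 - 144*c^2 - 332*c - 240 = (c + 4)*(c^4 + 2*c^3 - 19*c^2 - 68*c - 60) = (c - 5)*(c + 4)*(c^3 + 7*c^2 + 16*c + 12) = (c - 5)*(c + 2)*(c + 4)*(c^2 + 5*c + 6) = (c - 5)*(c + 2)*(c + 3)*(c + 4)*(c + 2)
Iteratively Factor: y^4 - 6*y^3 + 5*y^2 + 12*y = (y)*(y^3 - 6*y^2 + 5*y + 12) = y*(y + 1)*(y^2 - 7*y + 12) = y*(y - 4)*(y + 1)*(y - 3)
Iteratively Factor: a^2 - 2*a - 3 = (a - 3)*(a + 1)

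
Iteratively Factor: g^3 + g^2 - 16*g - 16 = (g - 4)*(g^2 + 5*g + 4) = (g - 4)*(g + 4)*(g + 1)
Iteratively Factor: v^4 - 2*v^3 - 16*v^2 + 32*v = (v - 2)*(v^3 - 16*v) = (v - 2)*(v + 4)*(v^2 - 4*v) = v*(v - 2)*(v + 4)*(v - 4)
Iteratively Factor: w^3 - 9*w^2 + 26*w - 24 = (w - 2)*(w^2 - 7*w + 12) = (w - 4)*(w - 2)*(w - 3)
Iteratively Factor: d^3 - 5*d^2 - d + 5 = (d - 1)*(d^2 - 4*d - 5) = (d - 1)*(d + 1)*(d - 5)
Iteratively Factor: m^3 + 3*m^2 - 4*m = (m)*(m^2 + 3*m - 4) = m*(m - 1)*(m + 4)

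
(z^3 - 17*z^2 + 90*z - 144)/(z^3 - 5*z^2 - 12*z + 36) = (z^2 - 11*z + 24)/(z^2 + z - 6)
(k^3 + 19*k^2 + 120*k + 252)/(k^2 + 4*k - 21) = (k^2 + 12*k + 36)/(k - 3)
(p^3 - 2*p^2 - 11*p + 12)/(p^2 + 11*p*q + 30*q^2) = (p^3 - 2*p^2 - 11*p + 12)/(p^2 + 11*p*q + 30*q^2)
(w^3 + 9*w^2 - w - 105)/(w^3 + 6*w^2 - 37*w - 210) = (w - 3)/(w - 6)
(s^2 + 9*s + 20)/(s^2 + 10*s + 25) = (s + 4)/(s + 5)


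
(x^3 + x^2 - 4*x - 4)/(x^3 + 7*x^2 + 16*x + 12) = (x^2 - x - 2)/(x^2 + 5*x + 6)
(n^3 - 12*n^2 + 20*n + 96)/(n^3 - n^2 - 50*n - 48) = (n^2 - 4*n - 12)/(n^2 + 7*n + 6)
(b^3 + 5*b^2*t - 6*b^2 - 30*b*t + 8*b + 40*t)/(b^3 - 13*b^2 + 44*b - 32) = (b^2 + 5*b*t - 2*b - 10*t)/(b^2 - 9*b + 8)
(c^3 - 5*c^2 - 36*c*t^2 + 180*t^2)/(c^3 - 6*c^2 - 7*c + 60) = (c^2 - 36*t^2)/(c^2 - c - 12)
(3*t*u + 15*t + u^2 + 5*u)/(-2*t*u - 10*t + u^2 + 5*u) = (-3*t - u)/(2*t - u)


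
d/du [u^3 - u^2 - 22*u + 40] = 3*u^2 - 2*u - 22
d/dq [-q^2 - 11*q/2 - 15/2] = -2*q - 11/2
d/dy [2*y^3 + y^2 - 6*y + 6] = 6*y^2 + 2*y - 6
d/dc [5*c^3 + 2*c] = 15*c^2 + 2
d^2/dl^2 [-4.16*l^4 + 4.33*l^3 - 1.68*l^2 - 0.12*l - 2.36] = -49.92*l^2 + 25.98*l - 3.36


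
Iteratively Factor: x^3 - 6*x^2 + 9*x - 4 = (x - 1)*(x^2 - 5*x + 4) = (x - 4)*(x - 1)*(x - 1)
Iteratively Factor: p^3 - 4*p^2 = (p - 4)*(p^2) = p*(p - 4)*(p)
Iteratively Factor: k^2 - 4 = (k + 2)*(k - 2)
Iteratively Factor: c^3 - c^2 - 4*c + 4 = (c + 2)*(c^2 - 3*c + 2) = (c - 2)*(c + 2)*(c - 1)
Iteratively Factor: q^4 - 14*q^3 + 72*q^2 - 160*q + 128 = (q - 4)*(q^3 - 10*q^2 + 32*q - 32) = (q - 4)*(q - 2)*(q^2 - 8*q + 16) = (q - 4)^2*(q - 2)*(q - 4)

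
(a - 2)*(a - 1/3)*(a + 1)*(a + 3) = a^4 + 5*a^3/3 - 17*a^2/3 - 13*a/3 + 2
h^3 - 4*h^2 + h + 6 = (h - 3)*(h - 2)*(h + 1)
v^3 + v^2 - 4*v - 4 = (v - 2)*(v + 1)*(v + 2)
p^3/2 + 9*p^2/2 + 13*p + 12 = (p/2 + 1)*(p + 3)*(p + 4)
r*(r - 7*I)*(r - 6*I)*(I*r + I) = I*r^4 + 13*r^3 + I*r^3 + 13*r^2 - 42*I*r^2 - 42*I*r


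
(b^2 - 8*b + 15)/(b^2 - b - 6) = (b - 5)/(b + 2)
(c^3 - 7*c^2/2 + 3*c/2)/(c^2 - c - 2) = c*(-2*c^2 + 7*c - 3)/(2*(-c^2 + c + 2))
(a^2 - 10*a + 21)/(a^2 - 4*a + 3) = (a - 7)/(a - 1)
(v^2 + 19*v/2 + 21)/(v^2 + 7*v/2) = (v + 6)/v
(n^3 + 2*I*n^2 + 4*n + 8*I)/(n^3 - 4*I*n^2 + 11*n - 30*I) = (n^2 + 4*I*n - 4)/(n^2 - 2*I*n + 15)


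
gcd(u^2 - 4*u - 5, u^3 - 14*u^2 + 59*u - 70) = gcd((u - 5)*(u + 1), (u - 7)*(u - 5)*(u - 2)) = u - 5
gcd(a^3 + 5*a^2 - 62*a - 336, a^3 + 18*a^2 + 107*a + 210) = a^2 + 13*a + 42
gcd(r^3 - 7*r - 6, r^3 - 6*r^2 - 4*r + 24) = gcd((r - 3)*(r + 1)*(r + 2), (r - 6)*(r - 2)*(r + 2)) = r + 2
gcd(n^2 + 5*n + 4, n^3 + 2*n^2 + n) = n + 1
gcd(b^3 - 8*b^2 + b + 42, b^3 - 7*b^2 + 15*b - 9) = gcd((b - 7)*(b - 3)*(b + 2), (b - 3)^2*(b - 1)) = b - 3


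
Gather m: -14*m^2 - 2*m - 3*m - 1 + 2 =-14*m^2 - 5*m + 1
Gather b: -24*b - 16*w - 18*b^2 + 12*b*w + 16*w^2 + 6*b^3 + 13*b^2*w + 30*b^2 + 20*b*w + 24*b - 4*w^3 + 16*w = 6*b^3 + b^2*(13*w + 12) + 32*b*w - 4*w^3 + 16*w^2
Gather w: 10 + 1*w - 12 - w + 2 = 0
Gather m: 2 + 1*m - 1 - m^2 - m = 1 - m^2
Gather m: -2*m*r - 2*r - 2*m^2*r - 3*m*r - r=-2*m^2*r - 5*m*r - 3*r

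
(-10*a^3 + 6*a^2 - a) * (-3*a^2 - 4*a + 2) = 30*a^5 + 22*a^4 - 41*a^3 + 16*a^2 - 2*a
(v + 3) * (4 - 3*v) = -3*v^2 - 5*v + 12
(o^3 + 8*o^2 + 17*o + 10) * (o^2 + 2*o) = o^5 + 10*o^4 + 33*o^3 + 44*o^2 + 20*o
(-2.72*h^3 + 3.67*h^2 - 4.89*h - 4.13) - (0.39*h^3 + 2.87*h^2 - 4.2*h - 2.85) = -3.11*h^3 + 0.8*h^2 - 0.69*h - 1.28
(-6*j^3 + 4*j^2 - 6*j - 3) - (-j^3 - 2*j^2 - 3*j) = -5*j^3 + 6*j^2 - 3*j - 3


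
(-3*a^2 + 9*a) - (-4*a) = -3*a^2 + 13*a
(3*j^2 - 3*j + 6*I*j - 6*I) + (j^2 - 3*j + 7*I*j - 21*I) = 4*j^2 - 6*j + 13*I*j - 27*I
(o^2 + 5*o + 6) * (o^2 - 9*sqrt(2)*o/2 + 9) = o^4 - 9*sqrt(2)*o^3/2 + 5*o^3 - 45*sqrt(2)*o^2/2 + 15*o^2 - 27*sqrt(2)*o + 45*o + 54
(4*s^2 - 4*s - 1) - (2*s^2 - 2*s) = 2*s^2 - 2*s - 1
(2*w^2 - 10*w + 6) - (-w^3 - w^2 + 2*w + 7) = w^3 + 3*w^2 - 12*w - 1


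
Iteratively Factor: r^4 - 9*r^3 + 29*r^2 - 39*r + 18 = (r - 3)*(r^3 - 6*r^2 + 11*r - 6) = (r - 3)*(r - 2)*(r^2 - 4*r + 3) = (r - 3)*(r - 2)*(r - 1)*(r - 3)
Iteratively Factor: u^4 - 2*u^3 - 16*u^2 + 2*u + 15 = (u - 1)*(u^3 - u^2 - 17*u - 15) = (u - 1)*(u + 3)*(u^2 - 4*u - 5) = (u - 1)*(u + 1)*(u + 3)*(u - 5)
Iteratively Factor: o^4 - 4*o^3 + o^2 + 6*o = (o - 3)*(o^3 - o^2 - 2*o) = o*(o - 3)*(o^2 - o - 2) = o*(o - 3)*(o + 1)*(o - 2)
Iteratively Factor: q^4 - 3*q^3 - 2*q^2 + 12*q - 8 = (q - 2)*(q^3 - q^2 - 4*q + 4) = (q - 2)*(q - 1)*(q^2 - 4) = (q - 2)^2*(q - 1)*(q + 2)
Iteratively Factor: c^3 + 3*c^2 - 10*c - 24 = (c + 2)*(c^2 + c - 12) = (c - 3)*(c + 2)*(c + 4)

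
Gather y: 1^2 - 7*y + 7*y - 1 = 0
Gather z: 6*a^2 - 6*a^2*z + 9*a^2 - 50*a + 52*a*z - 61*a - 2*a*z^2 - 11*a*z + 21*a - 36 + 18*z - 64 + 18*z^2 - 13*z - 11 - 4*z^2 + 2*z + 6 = 15*a^2 - 90*a + z^2*(14 - 2*a) + z*(-6*a^2 + 41*a + 7) - 105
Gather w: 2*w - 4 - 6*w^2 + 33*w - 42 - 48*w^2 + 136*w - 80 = -54*w^2 + 171*w - 126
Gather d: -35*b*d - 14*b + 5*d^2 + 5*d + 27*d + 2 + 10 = -14*b + 5*d^2 + d*(32 - 35*b) + 12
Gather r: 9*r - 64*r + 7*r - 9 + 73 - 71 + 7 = -48*r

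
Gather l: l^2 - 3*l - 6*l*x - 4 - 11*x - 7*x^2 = l^2 + l*(-6*x - 3) - 7*x^2 - 11*x - 4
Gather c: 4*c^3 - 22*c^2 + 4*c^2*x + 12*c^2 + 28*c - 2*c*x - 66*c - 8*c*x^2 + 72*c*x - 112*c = 4*c^3 + c^2*(4*x - 10) + c*(-8*x^2 + 70*x - 150)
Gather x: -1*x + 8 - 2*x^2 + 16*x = -2*x^2 + 15*x + 8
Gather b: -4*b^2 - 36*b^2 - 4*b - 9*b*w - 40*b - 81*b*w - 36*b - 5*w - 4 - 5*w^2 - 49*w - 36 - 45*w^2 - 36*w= -40*b^2 + b*(-90*w - 80) - 50*w^2 - 90*w - 40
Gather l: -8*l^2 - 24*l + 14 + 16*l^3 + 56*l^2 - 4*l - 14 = 16*l^3 + 48*l^2 - 28*l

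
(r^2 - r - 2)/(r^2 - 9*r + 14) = (r + 1)/(r - 7)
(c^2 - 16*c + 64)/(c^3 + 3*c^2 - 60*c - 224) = (c - 8)/(c^2 + 11*c + 28)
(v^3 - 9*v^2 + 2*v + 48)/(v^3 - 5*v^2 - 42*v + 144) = (v + 2)/(v + 6)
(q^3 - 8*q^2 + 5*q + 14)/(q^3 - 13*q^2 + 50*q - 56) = (q + 1)/(q - 4)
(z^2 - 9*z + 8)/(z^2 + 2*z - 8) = (z^2 - 9*z + 8)/(z^2 + 2*z - 8)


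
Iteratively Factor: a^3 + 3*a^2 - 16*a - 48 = (a + 4)*(a^2 - a - 12) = (a + 3)*(a + 4)*(a - 4)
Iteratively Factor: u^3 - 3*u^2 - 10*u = (u)*(u^2 - 3*u - 10) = u*(u + 2)*(u - 5)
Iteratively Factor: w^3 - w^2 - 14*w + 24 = (w + 4)*(w^2 - 5*w + 6) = (w - 2)*(w + 4)*(w - 3)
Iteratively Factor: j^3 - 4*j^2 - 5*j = (j + 1)*(j^2 - 5*j) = j*(j + 1)*(j - 5)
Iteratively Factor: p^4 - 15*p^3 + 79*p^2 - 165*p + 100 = (p - 4)*(p^3 - 11*p^2 + 35*p - 25) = (p - 5)*(p - 4)*(p^2 - 6*p + 5) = (p - 5)^2*(p - 4)*(p - 1)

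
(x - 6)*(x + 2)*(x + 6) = x^3 + 2*x^2 - 36*x - 72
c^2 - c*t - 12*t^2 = (c - 4*t)*(c + 3*t)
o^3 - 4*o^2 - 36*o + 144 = (o - 6)*(o - 4)*(o + 6)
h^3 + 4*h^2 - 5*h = h*(h - 1)*(h + 5)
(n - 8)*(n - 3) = n^2 - 11*n + 24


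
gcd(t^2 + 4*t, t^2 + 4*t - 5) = 1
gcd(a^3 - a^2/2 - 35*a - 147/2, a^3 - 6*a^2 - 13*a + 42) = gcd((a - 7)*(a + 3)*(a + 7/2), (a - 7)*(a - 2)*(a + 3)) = a^2 - 4*a - 21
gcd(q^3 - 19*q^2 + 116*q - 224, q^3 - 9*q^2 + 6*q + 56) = q^2 - 11*q + 28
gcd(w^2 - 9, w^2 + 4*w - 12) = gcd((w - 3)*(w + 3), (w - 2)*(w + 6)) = 1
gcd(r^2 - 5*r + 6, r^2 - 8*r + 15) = r - 3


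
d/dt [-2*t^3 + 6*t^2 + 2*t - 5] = -6*t^2 + 12*t + 2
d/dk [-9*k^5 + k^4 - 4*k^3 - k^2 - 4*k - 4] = -45*k^4 + 4*k^3 - 12*k^2 - 2*k - 4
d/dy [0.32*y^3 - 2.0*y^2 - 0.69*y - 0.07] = 0.96*y^2 - 4.0*y - 0.69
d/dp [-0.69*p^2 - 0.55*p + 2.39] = -1.38*p - 0.55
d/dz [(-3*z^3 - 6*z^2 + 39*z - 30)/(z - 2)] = -6*z - 12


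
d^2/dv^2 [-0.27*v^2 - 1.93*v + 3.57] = -0.540000000000000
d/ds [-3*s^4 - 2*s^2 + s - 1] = -12*s^3 - 4*s + 1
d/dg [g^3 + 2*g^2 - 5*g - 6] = 3*g^2 + 4*g - 5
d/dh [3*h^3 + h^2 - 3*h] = 9*h^2 + 2*h - 3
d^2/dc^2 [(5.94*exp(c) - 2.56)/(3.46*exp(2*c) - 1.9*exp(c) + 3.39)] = (71.111304*exp(4*c) - 83.539624*exp(3*c) - 367.547496*exp(2*c) + 149.126996*exp(c) + 51.774114)*exp(c)/(41.421736*exp(6*c) - 68.23812*exp(5*c) + 159.222972*exp(4*c) - 140.57416*exp(3*c) + 156.001698*exp(2*c) - 65.50497*exp(c) + 38.958219)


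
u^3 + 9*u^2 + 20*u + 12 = (u + 1)*(u + 2)*(u + 6)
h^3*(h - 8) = h^4 - 8*h^3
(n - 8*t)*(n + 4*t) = n^2 - 4*n*t - 32*t^2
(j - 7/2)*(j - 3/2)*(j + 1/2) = j^3 - 9*j^2/2 + 11*j/4 + 21/8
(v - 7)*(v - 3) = v^2 - 10*v + 21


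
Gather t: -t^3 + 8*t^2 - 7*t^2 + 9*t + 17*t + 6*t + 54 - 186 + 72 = -t^3 + t^2 + 32*t - 60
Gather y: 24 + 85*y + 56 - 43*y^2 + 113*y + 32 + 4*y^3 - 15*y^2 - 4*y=4*y^3 - 58*y^2 + 194*y + 112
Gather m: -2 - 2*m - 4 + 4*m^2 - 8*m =4*m^2 - 10*m - 6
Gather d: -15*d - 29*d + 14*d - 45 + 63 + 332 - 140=210 - 30*d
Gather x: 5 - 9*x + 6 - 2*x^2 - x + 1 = -2*x^2 - 10*x + 12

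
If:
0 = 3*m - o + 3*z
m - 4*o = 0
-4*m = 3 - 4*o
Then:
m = -1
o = -1/4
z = 11/12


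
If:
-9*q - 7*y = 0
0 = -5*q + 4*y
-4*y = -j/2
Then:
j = 0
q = 0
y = 0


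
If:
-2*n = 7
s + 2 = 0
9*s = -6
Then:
No Solution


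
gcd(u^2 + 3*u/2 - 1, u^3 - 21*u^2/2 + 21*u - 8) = u - 1/2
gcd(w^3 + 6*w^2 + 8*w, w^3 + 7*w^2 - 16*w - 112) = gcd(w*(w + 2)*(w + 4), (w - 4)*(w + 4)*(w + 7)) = w + 4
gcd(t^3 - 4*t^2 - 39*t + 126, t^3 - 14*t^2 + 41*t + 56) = t - 7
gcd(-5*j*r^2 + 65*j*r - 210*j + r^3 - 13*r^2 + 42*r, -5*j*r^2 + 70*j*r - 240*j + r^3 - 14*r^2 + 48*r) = -5*j*r + 30*j + r^2 - 6*r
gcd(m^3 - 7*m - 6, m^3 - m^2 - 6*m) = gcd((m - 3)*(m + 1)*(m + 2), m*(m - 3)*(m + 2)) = m^2 - m - 6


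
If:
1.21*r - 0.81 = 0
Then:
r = 0.67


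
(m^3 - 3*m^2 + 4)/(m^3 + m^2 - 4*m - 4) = (m - 2)/(m + 2)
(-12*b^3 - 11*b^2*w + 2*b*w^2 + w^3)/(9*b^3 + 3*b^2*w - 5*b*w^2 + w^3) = (4*b + w)/(-3*b + w)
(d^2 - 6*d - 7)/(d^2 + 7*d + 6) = (d - 7)/(d + 6)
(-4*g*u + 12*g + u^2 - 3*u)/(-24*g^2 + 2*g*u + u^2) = (u - 3)/(6*g + u)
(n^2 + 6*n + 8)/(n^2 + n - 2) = (n + 4)/(n - 1)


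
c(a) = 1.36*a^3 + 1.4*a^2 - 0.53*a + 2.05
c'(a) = 4.08*a^2 + 2.8*a - 0.53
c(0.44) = 2.20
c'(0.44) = 1.49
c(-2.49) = -8.95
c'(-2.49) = 17.79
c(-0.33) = 2.33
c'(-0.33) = -1.01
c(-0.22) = 2.22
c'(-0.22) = -0.95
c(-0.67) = 2.62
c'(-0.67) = -0.57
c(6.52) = 435.06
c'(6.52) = 191.17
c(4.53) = 154.80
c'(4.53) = 95.88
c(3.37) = 68.21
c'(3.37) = 55.24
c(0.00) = 2.05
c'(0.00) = -0.53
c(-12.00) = -2140.07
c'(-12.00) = 553.39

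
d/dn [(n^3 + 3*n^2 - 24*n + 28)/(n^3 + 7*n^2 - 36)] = 4*(n^2 + 16*n + 54)/(n^4 + 18*n^3 + 117*n^2 + 324*n + 324)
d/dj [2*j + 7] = 2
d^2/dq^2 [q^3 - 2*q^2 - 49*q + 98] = 6*q - 4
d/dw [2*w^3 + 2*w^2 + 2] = 2*w*(3*w + 2)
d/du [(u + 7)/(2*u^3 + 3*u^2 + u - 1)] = (2*u^3 + 3*u^2 + u - (u + 7)*(6*u^2 + 6*u + 1) - 1)/(2*u^3 + 3*u^2 + u - 1)^2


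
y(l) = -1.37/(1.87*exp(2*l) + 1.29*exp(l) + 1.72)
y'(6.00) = 0.00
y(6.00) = 0.00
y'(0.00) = 0.29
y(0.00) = -0.28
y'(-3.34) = 0.02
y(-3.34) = -0.77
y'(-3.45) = 0.02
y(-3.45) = -0.78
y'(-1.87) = 0.10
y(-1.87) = -0.70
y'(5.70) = 0.00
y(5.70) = -0.00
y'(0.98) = 0.12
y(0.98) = -0.07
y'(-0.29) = 0.30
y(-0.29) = -0.37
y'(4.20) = 0.00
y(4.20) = -0.00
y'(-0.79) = 0.26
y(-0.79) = -0.51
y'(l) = -1.37*(-3.74*exp(2*l) - 1.29*exp(l))/(1.87*exp(2*l) + 1.29*exp(l) + 1.72)^2 = (5.1238*exp(l) + 1.7673)*exp(l)/(1.87*exp(2*l) + 1.29*exp(l) + 1.72)^2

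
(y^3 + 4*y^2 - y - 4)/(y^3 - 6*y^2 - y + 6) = (y + 4)/(y - 6)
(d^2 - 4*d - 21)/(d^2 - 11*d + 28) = (d + 3)/(d - 4)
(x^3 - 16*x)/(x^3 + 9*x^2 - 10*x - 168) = x*(x + 4)/(x^2 + 13*x + 42)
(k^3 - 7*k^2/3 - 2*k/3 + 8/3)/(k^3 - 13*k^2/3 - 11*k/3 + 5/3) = (3*k^2 - 10*k + 8)/(3*k^2 - 16*k + 5)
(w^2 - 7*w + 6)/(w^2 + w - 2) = (w - 6)/(w + 2)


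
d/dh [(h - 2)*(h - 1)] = 2*h - 3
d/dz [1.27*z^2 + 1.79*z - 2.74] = 2.54*z + 1.79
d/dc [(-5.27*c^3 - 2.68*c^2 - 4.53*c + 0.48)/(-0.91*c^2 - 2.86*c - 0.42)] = (4.7957*c^4 + 30.1444*c^3 + 10.1827*c^2 + 3.1248*c + 3.2754)/(0.8281*c^4 + 5.2052*c^3 + 8.944*c^2 + 2.4024*c + 0.1764)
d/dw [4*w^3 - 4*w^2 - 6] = 4*w*(3*w - 2)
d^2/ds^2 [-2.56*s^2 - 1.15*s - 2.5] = -5.12000000000000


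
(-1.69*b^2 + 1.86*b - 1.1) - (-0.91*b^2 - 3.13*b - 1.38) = -0.78*b^2 + 4.99*b + 0.28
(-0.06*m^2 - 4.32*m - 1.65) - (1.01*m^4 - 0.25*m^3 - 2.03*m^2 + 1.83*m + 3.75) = -1.01*m^4 + 0.25*m^3 + 1.97*m^2 - 6.15*m - 5.4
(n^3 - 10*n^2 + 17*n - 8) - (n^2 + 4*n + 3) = n^3 - 11*n^2 + 13*n - 11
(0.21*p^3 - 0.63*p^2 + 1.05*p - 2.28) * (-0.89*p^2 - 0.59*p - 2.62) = -0.1869*p^5 + 0.4368*p^4 - 1.113*p^3 + 3.0603*p^2 - 1.4058*p + 5.9736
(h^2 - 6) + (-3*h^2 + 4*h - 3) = -2*h^2 + 4*h - 9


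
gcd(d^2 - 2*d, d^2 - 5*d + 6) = d - 2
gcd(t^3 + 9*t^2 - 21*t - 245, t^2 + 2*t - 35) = t^2 + 2*t - 35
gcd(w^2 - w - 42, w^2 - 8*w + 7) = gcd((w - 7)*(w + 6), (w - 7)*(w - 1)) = w - 7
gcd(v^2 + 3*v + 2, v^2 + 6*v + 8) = v + 2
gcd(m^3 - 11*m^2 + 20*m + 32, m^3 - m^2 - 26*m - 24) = m + 1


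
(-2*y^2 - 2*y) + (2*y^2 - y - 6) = -3*y - 6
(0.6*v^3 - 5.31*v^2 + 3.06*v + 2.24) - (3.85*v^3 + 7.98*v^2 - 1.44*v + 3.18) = -3.25*v^3 - 13.29*v^2 + 4.5*v - 0.94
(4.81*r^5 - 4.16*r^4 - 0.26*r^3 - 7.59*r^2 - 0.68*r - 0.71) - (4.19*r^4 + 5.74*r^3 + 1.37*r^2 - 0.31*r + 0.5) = 4.81*r^5 - 8.35*r^4 - 6.0*r^3 - 8.96*r^2 - 0.37*r - 1.21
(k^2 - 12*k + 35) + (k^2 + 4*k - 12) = 2*k^2 - 8*k + 23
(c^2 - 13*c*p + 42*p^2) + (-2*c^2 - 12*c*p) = -c^2 - 25*c*p + 42*p^2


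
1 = 1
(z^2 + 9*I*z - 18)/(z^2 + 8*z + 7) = (z^2 + 9*I*z - 18)/(z^2 + 8*z + 7)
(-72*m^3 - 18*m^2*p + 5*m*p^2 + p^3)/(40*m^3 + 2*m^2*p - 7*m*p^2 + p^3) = (18*m^2 + 9*m*p + p^2)/(-10*m^2 - 3*m*p + p^2)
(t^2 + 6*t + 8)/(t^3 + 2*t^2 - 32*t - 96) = (t + 2)/(t^2 - 2*t - 24)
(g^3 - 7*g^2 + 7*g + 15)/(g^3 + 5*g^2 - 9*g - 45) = (g^2 - 4*g - 5)/(g^2 + 8*g + 15)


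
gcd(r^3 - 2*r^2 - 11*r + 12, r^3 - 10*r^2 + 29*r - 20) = r^2 - 5*r + 4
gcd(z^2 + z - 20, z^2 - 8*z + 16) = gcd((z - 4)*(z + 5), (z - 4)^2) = z - 4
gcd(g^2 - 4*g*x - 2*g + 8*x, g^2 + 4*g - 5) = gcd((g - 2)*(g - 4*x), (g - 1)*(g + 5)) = 1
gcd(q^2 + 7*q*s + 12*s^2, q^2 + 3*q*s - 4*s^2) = q + 4*s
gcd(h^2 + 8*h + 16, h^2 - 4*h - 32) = h + 4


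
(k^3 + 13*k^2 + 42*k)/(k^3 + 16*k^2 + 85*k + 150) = k*(k + 7)/(k^2 + 10*k + 25)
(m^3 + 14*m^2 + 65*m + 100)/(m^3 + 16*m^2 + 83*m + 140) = (m + 5)/(m + 7)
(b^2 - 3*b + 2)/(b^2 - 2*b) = (b - 1)/b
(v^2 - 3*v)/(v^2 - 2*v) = (v - 3)/(v - 2)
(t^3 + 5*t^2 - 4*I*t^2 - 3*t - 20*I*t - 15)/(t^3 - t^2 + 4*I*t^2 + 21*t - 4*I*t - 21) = (t^2 + t*(5 - I) - 5*I)/(t^2 + t*(-1 + 7*I) - 7*I)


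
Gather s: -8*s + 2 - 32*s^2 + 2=-32*s^2 - 8*s + 4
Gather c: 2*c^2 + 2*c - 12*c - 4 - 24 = 2*c^2 - 10*c - 28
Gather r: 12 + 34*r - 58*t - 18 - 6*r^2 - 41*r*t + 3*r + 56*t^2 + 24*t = -6*r^2 + r*(37 - 41*t) + 56*t^2 - 34*t - 6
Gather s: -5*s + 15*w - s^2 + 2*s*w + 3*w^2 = -s^2 + s*(2*w - 5) + 3*w^2 + 15*w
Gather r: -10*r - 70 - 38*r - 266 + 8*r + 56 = -40*r - 280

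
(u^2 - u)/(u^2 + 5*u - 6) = u/(u + 6)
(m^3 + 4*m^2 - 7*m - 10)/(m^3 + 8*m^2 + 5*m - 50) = (m + 1)/(m + 5)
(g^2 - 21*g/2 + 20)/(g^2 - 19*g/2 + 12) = (2*g - 5)/(2*g - 3)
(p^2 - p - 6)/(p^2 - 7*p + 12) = (p + 2)/(p - 4)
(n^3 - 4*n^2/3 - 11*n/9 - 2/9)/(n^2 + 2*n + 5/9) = (3*n^2 - 5*n - 2)/(3*n + 5)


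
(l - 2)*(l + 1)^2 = l^3 - 3*l - 2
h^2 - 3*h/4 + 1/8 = (h - 1/2)*(h - 1/4)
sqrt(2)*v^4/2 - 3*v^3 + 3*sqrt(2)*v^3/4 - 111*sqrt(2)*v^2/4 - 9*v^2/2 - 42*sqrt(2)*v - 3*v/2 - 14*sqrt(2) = (v + 1/2)*(v - 7*sqrt(2))*(v + 4*sqrt(2))*(sqrt(2)*v/2 + sqrt(2)/2)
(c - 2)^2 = c^2 - 4*c + 4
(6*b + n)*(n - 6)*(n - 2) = 6*b*n^2 - 48*b*n + 72*b + n^3 - 8*n^2 + 12*n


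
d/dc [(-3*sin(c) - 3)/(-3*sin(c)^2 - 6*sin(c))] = (-2*sin(c) + cos(c)^2 - 3)*cos(c)/((sin(c) + 2)^2*sin(c)^2)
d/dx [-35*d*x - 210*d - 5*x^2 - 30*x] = -35*d - 10*x - 30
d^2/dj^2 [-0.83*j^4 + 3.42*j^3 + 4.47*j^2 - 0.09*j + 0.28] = -9.96*j^2 + 20.52*j + 8.94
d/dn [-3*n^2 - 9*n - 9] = -6*n - 9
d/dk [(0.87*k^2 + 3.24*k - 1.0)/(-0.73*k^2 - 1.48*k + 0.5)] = (1.0776*k^2 - 0.59*k + 0.14)/(0.5329*k^4 + 2.1608*k^3 + 1.4604*k^2 - 1.48*k + 0.25)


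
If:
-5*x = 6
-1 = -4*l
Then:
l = 1/4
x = -6/5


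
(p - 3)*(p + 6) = p^2 + 3*p - 18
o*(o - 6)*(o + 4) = o^3 - 2*o^2 - 24*o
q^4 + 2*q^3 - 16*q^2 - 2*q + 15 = (q - 3)*(q - 1)*(q + 1)*(q + 5)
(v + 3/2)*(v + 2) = v^2 + 7*v/2 + 3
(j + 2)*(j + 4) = j^2 + 6*j + 8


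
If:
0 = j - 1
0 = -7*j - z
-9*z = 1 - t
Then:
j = 1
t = -62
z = -7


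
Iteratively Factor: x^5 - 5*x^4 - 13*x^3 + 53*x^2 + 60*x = (x - 4)*(x^4 - x^3 - 17*x^2 - 15*x) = (x - 4)*(x + 1)*(x^3 - 2*x^2 - 15*x) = x*(x - 4)*(x + 1)*(x^2 - 2*x - 15) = x*(x - 4)*(x + 1)*(x + 3)*(x - 5)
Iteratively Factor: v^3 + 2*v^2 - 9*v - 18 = (v - 3)*(v^2 + 5*v + 6) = (v - 3)*(v + 2)*(v + 3)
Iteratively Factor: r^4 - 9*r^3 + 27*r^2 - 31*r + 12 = (r - 3)*(r^3 - 6*r^2 + 9*r - 4) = (r - 3)*(r - 1)*(r^2 - 5*r + 4) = (r - 3)*(r - 1)^2*(r - 4)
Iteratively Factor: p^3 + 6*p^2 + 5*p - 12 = (p + 3)*(p^2 + 3*p - 4) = (p + 3)*(p + 4)*(p - 1)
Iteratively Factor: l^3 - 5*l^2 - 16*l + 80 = (l + 4)*(l^2 - 9*l + 20) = (l - 5)*(l + 4)*(l - 4)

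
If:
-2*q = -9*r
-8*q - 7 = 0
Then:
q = -7/8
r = -7/36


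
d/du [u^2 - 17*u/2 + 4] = 2*u - 17/2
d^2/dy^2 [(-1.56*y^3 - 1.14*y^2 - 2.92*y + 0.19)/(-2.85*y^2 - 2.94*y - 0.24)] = (2.8421709430404e-14*y^5 - 2.8421709430404e-14*y^4 + 53.1652320000001*y^3 - 7.33379400000004*y^2 - 20.996604*y - 7.014024)/(23.149125*y^6 + 71.64045*y^5 + 79.75098*y^4 + 37.477944*y^3 + 6.715872*y^2 + 0.508032*y + 0.013824)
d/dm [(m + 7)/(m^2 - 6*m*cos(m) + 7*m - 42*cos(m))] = -(6*sin(m) + 1)/(m - 6*cos(m))^2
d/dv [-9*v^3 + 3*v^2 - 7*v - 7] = -27*v^2 + 6*v - 7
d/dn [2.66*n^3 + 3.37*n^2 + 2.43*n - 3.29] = 7.98*n^2 + 6.74*n + 2.43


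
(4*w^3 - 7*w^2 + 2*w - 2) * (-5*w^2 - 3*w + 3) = -20*w^5 + 23*w^4 + 23*w^3 - 17*w^2 + 12*w - 6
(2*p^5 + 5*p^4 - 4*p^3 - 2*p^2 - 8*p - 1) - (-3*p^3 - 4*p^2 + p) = 2*p^5 + 5*p^4 - p^3 + 2*p^2 - 9*p - 1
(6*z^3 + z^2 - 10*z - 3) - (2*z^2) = 6*z^3 - z^2 - 10*z - 3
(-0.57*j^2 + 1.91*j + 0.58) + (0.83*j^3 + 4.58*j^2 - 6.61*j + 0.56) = 0.83*j^3 + 4.01*j^2 - 4.7*j + 1.14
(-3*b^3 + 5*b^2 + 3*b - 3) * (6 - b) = 3*b^4 - 23*b^3 + 27*b^2 + 21*b - 18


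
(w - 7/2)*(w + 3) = w^2 - w/2 - 21/2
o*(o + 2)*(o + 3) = o^3 + 5*o^2 + 6*o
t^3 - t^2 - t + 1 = (t - 1)^2*(t + 1)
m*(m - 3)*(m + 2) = m^3 - m^2 - 6*m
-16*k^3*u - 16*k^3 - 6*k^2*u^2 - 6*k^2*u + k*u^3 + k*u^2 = (-8*k + u)*(2*k + u)*(k*u + k)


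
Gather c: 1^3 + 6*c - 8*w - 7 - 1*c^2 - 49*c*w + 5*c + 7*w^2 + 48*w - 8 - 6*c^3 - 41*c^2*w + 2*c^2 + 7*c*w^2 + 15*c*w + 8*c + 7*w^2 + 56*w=-6*c^3 + c^2*(1 - 41*w) + c*(7*w^2 - 34*w + 19) + 14*w^2 + 96*w - 14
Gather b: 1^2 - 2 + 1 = 0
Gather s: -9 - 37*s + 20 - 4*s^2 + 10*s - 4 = -4*s^2 - 27*s + 7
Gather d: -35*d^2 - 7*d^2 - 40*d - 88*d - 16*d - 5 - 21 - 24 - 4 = -42*d^2 - 144*d - 54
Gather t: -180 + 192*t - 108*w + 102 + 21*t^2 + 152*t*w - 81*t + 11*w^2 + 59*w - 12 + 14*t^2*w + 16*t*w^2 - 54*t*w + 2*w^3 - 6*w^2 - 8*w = t^2*(14*w + 21) + t*(16*w^2 + 98*w + 111) + 2*w^3 + 5*w^2 - 57*w - 90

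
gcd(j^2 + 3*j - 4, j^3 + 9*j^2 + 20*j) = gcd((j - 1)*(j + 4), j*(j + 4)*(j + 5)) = j + 4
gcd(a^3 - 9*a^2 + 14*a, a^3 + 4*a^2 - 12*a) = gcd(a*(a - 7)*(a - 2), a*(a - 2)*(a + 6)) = a^2 - 2*a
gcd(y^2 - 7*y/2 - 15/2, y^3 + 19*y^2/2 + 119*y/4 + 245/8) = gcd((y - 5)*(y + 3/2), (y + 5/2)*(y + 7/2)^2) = 1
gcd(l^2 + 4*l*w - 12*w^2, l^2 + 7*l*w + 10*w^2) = 1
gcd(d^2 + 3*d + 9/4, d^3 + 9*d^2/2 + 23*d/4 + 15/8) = d + 3/2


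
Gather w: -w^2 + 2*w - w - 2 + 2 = -w^2 + w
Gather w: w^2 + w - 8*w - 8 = w^2 - 7*w - 8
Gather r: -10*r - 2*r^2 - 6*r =-2*r^2 - 16*r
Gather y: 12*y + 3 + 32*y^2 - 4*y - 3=32*y^2 + 8*y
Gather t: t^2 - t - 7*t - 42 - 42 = t^2 - 8*t - 84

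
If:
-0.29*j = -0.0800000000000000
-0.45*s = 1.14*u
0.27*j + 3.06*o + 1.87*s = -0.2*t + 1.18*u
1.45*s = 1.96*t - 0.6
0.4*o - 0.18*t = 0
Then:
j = 0.28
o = 0.08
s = -0.16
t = 0.19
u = 0.06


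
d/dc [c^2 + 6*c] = 2*c + 6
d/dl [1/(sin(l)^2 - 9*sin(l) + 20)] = (9 - 2*sin(l))*cos(l)/(sin(l)^2 - 9*sin(l) + 20)^2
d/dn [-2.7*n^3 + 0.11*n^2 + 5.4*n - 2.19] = -8.1*n^2 + 0.22*n + 5.4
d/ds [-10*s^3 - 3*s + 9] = -30*s^2 - 3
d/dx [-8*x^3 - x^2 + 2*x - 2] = -24*x^2 - 2*x + 2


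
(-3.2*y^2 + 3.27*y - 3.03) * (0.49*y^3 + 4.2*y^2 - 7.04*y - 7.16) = -1.568*y^5 - 11.8377*y^4 + 34.7773*y^3 - 12.8348*y^2 - 2.082*y + 21.6948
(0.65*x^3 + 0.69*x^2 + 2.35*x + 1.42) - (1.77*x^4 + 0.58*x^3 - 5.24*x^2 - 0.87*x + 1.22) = -1.77*x^4 + 0.0700000000000001*x^3 + 5.93*x^2 + 3.22*x + 0.2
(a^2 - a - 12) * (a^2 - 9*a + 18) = a^4 - 10*a^3 + 15*a^2 + 90*a - 216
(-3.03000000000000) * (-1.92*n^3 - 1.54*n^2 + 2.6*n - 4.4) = 5.8176*n^3 + 4.6662*n^2 - 7.878*n + 13.332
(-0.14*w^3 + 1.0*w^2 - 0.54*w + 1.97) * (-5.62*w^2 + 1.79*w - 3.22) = 0.7868*w^5 - 5.8706*w^4 + 5.2756*w^3 - 15.258*w^2 + 5.2651*w - 6.3434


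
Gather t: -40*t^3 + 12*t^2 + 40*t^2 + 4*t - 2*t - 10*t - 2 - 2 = -40*t^3 + 52*t^2 - 8*t - 4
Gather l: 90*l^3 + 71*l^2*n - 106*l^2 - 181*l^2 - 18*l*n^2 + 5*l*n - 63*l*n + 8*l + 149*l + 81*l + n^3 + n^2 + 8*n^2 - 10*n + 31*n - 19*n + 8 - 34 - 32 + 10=90*l^3 + l^2*(71*n - 287) + l*(-18*n^2 - 58*n + 238) + n^3 + 9*n^2 + 2*n - 48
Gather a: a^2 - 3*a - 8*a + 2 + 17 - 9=a^2 - 11*a + 10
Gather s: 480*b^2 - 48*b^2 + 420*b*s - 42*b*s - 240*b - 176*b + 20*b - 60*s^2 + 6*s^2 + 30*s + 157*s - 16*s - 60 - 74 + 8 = 432*b^2 - 396*b - 54*s^2 + s*(378*b + 171) - 126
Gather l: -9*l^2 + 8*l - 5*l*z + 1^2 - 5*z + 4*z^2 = -9*l^2 + l*(8 - 5*z) + 4*z^2 - 5*z + 1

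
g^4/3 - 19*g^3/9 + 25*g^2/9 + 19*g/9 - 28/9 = (g/3 + 1/3)*(g - 4)*(g - 7/3)*(g - 1)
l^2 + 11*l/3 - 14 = (l - 7/3)*(l + 6)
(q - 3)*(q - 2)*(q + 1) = q^3 - 4*q^2 + q + 6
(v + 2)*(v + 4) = v^2 + 6*v + 8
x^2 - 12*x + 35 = (x - 7)*(x - 5)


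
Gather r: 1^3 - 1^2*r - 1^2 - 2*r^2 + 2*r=-2*r^2 + r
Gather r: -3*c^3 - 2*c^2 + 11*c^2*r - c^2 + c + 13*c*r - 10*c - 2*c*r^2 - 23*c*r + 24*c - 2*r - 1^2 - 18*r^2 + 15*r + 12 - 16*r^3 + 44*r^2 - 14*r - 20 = -3*c^3 - 3*c^2 + 15*c - 16*r^3 + r^2*(26 - 2*c) + r*(11*c^2 - 10*c - 1) - 9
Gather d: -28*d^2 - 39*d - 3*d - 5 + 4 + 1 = -28*d^2 - 42*d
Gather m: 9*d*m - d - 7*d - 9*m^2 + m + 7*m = -8*d - 9*m^2 + m*(9*d + 8)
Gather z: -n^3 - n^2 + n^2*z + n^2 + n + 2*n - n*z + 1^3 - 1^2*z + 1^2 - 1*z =-n^3 + 3*n + z*(n^2 - n - 2) + 2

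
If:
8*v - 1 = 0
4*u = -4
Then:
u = -1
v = 1/8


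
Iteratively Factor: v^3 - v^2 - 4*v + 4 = (v - 2)*(v^2 + v - 2) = (v - 2)*(v + 2)*(v - 1)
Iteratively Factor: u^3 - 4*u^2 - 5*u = (u - 5)*(u^2 + u) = u*(u - 5)*(u + 1)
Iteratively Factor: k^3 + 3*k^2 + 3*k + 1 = (k + 1)*(k^2 + 2*k + 1) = (k + 1)^2*(k + 1)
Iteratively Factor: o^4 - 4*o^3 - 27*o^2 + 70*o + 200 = (o + 2)*(o^3 - 6*o^2 - 15*o + 100) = (o - 5)*(o + 2)*(o^2 - o - 20) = (o - 5)^2*(o + 2)*(o + 4)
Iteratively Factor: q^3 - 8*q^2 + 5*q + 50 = (q + 2)*(q^2 - 10*q + 25) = (q - 5)*(q + 2)*(q - 5)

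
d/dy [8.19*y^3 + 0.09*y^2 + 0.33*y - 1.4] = 24.57*y^2 + 0.18*y + 0.33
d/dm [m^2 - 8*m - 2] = 2*m - 8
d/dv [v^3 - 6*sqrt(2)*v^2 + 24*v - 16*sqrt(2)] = 3*v^2 - 12*sqrt(2)*v + 24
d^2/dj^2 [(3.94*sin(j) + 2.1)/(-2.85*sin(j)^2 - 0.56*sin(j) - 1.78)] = (32.0026500000001*sin(j)^5 + 61.9407600000001*sin(j)^4 - 173.87622*sin(j)^3 - 148.225532*sin(j)^2 + 110.206336*sin(j) + 27.844264)/(2.85*sin(j)^2 + 0.56*sin(j) + 1.78)^3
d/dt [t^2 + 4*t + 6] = 2*t + 4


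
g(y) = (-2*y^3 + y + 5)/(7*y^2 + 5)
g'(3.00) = -0.36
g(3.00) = -0.68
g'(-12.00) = -0.29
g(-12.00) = 3.40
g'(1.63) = -0.55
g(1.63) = -0.09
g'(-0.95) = 0.21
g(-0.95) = 0.51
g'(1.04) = -0.79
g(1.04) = 0.30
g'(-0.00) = 0.20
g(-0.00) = 1.00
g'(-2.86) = -0.27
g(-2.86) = 0.79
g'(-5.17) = -0.29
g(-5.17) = 1.44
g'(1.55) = -0.57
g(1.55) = -0.04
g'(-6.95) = -0.29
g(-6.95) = 1.95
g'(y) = -14*y*(-2*y^3 + y + 5)/(7*y^2 + 5)^2 + (1 - 6*y^2)/(7*y^2 + 5) = (-14*y^4 - 37*y^2 - 70*y + 5)/(49*y^4 + 70*y^2 + 25)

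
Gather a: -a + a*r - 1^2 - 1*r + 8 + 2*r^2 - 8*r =a*(r - 1) + 2*r^2 - 9*r + 7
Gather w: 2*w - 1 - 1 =2*w - 2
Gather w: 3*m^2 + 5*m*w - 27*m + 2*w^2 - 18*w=3*m^2 - 27*m + 2*w^2 + w*(5*m - 18)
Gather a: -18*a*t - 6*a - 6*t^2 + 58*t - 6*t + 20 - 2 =a*(-18*t - 6) - 6*t^2 + 52*t + 18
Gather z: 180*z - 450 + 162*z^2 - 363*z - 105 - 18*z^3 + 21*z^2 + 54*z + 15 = -18*z^3 + 183*z^2 - 129*z - 540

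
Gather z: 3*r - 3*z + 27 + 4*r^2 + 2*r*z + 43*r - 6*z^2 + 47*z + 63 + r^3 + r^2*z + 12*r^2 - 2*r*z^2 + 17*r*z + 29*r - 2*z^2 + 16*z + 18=r^3 + 16*r^2 + 75*r + z^2*(-2*r - 8) + z*(r^2 + 19*r + 60) + 108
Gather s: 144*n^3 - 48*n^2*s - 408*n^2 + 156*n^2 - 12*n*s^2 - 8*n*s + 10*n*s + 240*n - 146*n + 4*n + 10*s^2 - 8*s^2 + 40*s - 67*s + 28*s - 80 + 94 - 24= 144*n^3 - 252*n^2 + 98*n + s^2*(2 - 12*n) + s*(-48*n^2 + 2*n + 1) - 10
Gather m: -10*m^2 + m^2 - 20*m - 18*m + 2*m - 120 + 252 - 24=-9*m^2 - 36*m + 108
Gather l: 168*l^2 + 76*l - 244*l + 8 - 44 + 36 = 168*l^2 - 168*l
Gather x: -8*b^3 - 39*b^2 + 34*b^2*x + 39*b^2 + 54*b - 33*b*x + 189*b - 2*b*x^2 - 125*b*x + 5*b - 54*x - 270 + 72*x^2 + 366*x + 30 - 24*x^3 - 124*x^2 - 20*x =-8*b^3 + 248*b - 24*x^3 + x^2*(-2*b - 52) + x*(34*b^2 - 158*b + 292) - 240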